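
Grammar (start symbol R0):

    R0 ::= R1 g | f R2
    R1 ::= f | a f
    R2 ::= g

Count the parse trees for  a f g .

Parse trees for a f g:
  [R0 [R1 a f] g]

1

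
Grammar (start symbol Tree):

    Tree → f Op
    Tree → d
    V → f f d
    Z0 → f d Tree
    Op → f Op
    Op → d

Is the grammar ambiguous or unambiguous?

Unambiguous

(Z0, V are unreachable from Tree, so their rules don't affect L(Tree).) The reachable rules are right-linear with at most one rule per (nonterminal, next-terminal) pair. Each input token forces the next rule, so parsing is deterministic.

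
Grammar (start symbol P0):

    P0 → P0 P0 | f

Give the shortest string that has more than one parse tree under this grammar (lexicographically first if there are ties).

length 1: no string has ≥2 trees
length 2: no string has ≥2 trees
length 3: f f f has 2 parse trees

Two derivations of f f f:
  P0 ⇒ P0 P0 ⇒ P0 P0 P0 ⇒ f P0 P0 ⇒ f f P0 ⇒ f f f
  P0 ⇒ P0 P0 ⇒ f P0 ⇒ f P0 P0 ⇒ f f P0 ⇒ f f f

f f f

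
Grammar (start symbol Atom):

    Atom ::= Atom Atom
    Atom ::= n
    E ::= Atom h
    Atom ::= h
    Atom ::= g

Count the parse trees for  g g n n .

5

Parse trees for g g n n:
  [Atom [Atom g] [Atom [Atom g] [Atom [Atom n] [Atom n]]]]
  [Atom [Atom g] [Atom [Atom [Atom g] [Atom n]] [Atom n]]]
  [Atom [Atom [Atom g] [Atom g]] [Atom [Atom n] [Atom n]]]
  [Atom [Atom [Atom g] [Atom [Atom g] [Atom n]]] [Atom n]]
  [Atom [Atom [Atom [Atom g] [Atom g]] [Atom n]] [Atom n]]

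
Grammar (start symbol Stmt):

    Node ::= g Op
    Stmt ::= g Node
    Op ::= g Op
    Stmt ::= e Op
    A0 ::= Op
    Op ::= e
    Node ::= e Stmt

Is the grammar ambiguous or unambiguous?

(A0 is unreachable from Stmt, so its rules don't affect L(Stmt).) The reachable rules are right-linear with at most one rule per (nonterminal, next-terminal) pair. Each input token forces the next rule, so parsing is deterministic.

Unambiguous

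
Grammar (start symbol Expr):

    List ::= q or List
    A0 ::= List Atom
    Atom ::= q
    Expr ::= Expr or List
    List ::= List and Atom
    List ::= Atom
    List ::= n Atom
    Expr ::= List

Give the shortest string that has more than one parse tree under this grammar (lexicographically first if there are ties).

q or q

length 1: no string has ≥2 trees
length 2: no string has ≥2 trees
length 3: q or q has 2 parse trees

Two derivations of q or q:
  Expr ⇒ Expr or List ⇒ List or List ⇒ Atom or List ⇒ q or List ⇒ q or Atom ⇒ q or q
  Expr ⇒ List ⇒ q or List ⇒ q or Atom ⇒ q or q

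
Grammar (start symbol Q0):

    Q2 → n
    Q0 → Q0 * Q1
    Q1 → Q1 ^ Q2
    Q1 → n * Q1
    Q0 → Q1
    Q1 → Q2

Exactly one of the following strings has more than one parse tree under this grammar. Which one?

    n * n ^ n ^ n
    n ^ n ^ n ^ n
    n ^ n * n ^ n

n * n ^ n ^ n: 4 trees
n ^ n ^ n ^ n: 1 tree
n ^ n * n ^ n: 1 tree

n * n ^ n ^ n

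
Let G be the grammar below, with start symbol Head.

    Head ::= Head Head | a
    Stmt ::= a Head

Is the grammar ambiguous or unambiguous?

Witness: a a a

Derivation 1: Head ⇒ Head Head ⇒ Head Head Head ⇒ a Head Head ⇒ a a Head ⇒ a a a
Derivation 2: Head ⇒ Head Head ⇒ a Head ⇒ a Head Head ⇒ a a Head ⇒ a a a

Two distinct leftmost derivations for the same string.

Ambiguous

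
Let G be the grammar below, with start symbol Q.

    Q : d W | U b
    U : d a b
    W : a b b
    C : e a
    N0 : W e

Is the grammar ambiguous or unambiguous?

Ambiguous

Witness: d a b b

Derivation 1: Q ⇒ d W ⇒ d a b b
Derivation 2: Q ⇒ U b ⇒ d a b b

Two distinct leftmost derivations for the same string.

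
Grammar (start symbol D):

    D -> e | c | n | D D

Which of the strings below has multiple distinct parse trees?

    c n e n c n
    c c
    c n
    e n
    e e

c n e n c n

c n e n c n: 42 trees
c c: 1 tree
c n: 1 tree
e n: 1 tree
e e: 1 tree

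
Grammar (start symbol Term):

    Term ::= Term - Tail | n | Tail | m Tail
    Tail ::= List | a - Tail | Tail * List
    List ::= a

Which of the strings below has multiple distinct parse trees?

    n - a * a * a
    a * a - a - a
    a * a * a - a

a * a - a - a

n - a * a * a: 1 tree
a * a - a - a: 2 trees
a * a * a - a: 1 tree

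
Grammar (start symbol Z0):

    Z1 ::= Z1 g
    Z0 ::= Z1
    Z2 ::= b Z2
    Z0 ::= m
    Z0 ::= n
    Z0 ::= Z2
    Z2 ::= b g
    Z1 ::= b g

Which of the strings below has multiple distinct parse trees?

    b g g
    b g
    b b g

b g g: 1 tree
b g: 2 trees
b b g: 1 tree

b g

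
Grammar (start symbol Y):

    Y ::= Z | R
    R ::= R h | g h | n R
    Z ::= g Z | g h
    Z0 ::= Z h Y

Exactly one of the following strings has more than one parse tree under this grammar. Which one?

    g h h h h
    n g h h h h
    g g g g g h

g h h h h: 1 tree
n g h h h h: 4 trees
g g g g g h: 1 tree

n g h h h h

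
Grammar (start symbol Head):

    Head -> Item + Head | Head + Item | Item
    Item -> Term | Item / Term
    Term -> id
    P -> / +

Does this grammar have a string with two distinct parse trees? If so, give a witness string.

Witness: id + id

Derivation 1: Head ⇒ Item + Head ⇒ Term + Head ⇒ id + Head ⇒ id + Item ⇒ id + Term ⇒ id + id
Derivation 2: Head ⇒ Head + Item ⇒ Item + Item ⇒ Term + Item ⇒ id + Item ⇒ id + Term ⇒ id + id

Two distinct leftmost derivations for the same string.

Ambiguous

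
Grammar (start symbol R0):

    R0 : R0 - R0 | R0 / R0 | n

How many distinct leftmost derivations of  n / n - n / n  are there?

Parse trees for n / n - n / n:
  [R0 [R0 [R0 n] / [R0 n]] - [R0 [R0 n] / [R0 n]]]
  [R0 [R0 n] / [R0 [R0 n] - [R0 [R0 n] / [R0 n]]]]
  [R0 [R0 n] / [R0 [R0 [R0 n] - [R0 n]] / [R0 n]]]
  [R0 [R0 [R0 [R0 n] / [R0 n]] - [R0 n]] / [R0 n]]
  [R0 [R0 [R0 n] / [R0 [R0 n] - [R0 n]]] / [R0 n]]

5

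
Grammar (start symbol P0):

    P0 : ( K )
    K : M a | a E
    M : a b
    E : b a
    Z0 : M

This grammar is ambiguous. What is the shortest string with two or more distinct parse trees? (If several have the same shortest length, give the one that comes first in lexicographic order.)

length 5: ( a b a ) has 2 parse trees

Two derivations of ( a b a ):
  P0 ⇒ ( K ) ⇒ ( M a ) ⇒ ( a b a )
  P0 ⇒ ( K ) ⇒ ( a E ) ⇒ ( a b a )

( a b a )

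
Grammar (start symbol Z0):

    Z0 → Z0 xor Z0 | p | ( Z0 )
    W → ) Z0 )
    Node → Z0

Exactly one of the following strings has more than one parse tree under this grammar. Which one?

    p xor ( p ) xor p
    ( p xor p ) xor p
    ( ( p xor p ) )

p xor ( p ) xor p: 2 trees
( p xor p ) xor p: 1 tree
( ( p xor p ) ): 1 tree

p xor ( p ) xor p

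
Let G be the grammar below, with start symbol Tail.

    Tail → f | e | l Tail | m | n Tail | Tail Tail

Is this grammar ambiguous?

Witness: e e e

Derivation 1: Tail ⇒ Tail Tail ⇒ e Tail ⇒ e Tail Tail ⇒ e e Tail ⇒ e e e
Derivation 2: Tail ⇒ Tail Tail ⇒ Tail Tail Tail ⇒ e Tail Tail ⇒ e e Tail ⇒ e e e

Two distinct leftmost derivations for the same string.

Ambiguous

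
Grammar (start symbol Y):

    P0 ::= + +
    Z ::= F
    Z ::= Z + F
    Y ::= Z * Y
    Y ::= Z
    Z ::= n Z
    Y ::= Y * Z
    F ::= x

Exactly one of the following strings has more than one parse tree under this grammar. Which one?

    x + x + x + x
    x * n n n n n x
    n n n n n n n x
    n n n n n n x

x * n n n n n x

x + x + x + x: 1 tree
x * n n n n n x: 2 trees
n n n n n n n x: 1 tree
n n n n n n x: 1 tree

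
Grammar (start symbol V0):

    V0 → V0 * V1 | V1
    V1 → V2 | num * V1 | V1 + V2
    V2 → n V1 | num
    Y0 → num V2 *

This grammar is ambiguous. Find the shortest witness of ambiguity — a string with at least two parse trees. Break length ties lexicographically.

length 1: no string has ≥2 trees
length 2: no string has ≥2 trees
length 3: num * num has 2 parse trees

Two derivations of num * num:
  V0 ⇒ V0 * V1 ⇒ V1 * V1 ⇒ V2 * V1 ⇒ num * V1 ⇒ num * V2 ⇒ num * num
  V0 ⇒ V1 ⇒ num * V1 ⇒ num * V2 ⇒ num * num

num * num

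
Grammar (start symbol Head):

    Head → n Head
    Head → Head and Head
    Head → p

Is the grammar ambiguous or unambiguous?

Witness: n p and p

Derivation 1: Head ⇒ n Head ⇒ n Head and Head ⇒ n p and Head ⇒ n p and p
Derivation 2: Head ⇒ Head and Head ⇒ n Head and Head ⇒ n p and Head ⇒ n p and p

Two distinct leftmost derivations for the same string.

Ambiguous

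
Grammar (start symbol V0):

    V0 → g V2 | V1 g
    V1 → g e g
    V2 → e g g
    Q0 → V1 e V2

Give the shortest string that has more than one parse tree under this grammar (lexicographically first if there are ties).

length 4: g e g g has 2 parse trees

Two derivations of g e g g:
  V0 ⇒ g V2 ⇒ g e g g
  V0 ⇒ V1 g ⇒ g e g g

g e g g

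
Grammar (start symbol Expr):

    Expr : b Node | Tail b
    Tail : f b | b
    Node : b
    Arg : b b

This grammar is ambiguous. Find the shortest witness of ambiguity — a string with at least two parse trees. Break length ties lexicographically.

length 2: b b has 2 parse trees

Two derivations of b b:
  Expr ⇒ b Node ⇒ b b
  Expr ⇒ Tail b ⇒ b b

b b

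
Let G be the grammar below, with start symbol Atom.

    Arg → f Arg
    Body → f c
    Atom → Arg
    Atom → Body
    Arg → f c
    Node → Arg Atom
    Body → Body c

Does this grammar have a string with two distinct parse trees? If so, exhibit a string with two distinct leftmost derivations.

Ambiguous

Witness: f c

Derivation 1: Atom ⇒ Arg ⇒ f c
Derivation 2: Atom ⇒ Body ⇒ f c

Two distinct leftmost derivations for the same string.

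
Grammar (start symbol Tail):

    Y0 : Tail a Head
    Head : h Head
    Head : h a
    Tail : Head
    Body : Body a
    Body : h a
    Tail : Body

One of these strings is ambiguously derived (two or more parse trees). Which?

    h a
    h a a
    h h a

h a

h a: 2 trees
h a a: 1 tree
h h a: 1 tree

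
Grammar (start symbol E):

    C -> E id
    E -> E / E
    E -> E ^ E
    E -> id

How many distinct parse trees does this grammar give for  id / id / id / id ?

5

Parse trees for id / id / id / id:
  [E [E id] / [E [E id] / [E [E id] / [E id]]]]
  [E [E id] / [E [E [E id] / [E id]] / [E id]]]
  [E [E [E id] / [E id]] / [E [E id] / [E id]]]
  [E [E [E id] / [E [E id] / [E id]]] / [E id]]
  [E [E [E [E id] / [E id]] / [E id]] / [E id]]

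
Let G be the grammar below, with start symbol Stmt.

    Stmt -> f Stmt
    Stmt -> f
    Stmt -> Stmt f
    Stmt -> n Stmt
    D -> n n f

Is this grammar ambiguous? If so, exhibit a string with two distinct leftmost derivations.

Ambiguous

Witness: f f

Derivation 1: Stmt ⇒ f Stmt ⇒ f f
Derivation 2: Stmt ⇒ Stmt f ⇒ f f

Two distinct leftmost derivations for the same string.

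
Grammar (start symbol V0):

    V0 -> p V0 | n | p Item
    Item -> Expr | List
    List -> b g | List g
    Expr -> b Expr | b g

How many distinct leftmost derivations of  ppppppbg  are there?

2

Parse trees for ppppppbg:
  [V0 p [V0 p [V0 p [V0 p [V0 p [V0 p [Item [Expr b g]]]]]]]]
  [V0 p [V0 p [V0 p [V0 p [V0 p [V0 p [Item [List b g]]]]]]]]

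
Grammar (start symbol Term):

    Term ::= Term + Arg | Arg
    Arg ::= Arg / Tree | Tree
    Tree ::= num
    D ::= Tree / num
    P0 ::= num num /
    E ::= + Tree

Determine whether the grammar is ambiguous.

Only Term, Arg, Tree are reachable from Term; ignoring the rest: This is a standard precedence ladder (Term over Arg over Tree), with each level left-recursive on its own operator ('+' at Term, '/' at Arg). That structure is LR(1), hence unambiguous.

Unambiguous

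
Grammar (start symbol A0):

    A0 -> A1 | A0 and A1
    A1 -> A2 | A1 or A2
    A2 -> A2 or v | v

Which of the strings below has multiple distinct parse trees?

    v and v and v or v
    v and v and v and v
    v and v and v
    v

v and v and v or v

v and v and v or v: 2 trees
v and v and v and v: 1 tree
v and v and v: 1 tree
v: 1 tree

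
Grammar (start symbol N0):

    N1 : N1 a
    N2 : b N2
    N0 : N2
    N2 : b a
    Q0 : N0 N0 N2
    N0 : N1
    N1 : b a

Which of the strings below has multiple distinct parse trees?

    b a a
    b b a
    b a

b a a: 1 tree
b b a: 1 tree
b a: 2 trees

b a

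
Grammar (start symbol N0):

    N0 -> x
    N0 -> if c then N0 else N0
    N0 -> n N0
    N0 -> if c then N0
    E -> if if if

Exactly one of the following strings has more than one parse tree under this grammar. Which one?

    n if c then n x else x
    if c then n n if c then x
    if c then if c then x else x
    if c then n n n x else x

if c then if c then x else x

n if c then n x else x: 1 tree
if c then n n if c then x: 1 tree
if c then if c then x else x: 2 trees
if c then n n n x else x: 1 tree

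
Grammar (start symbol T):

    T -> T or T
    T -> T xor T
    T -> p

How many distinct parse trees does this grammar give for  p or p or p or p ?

5

Parse trees for p or p or p or p:
  [T [T p] or [T [T p] or [T [T p] or [T p]]]]
  [T [T p] or [T [T [T p] or [T p]] or [T p]]]
  [T [T [T p] or [T p]] or [T [T p] or [T p]]]
  [T [T [T p] or [T [T p] or [T p]]] or [T p]]
  [T [T [T [T p] or [T p]] or [T p]] or [T p]]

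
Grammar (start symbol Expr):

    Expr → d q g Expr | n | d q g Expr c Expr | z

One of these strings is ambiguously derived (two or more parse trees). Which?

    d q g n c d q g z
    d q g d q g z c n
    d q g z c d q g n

d q g d q g z c n

d q g n c d q g z: 1 tree
d q g d q g z c n: 2 trees
d q g z c d q g n: 1 tree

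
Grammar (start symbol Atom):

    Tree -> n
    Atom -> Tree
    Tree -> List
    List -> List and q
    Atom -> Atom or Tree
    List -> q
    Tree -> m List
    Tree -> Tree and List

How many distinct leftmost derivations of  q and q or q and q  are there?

4

Parse trees for q and q or q and q:
  [Atom [Atom [Tree [List [List q] and q]]] or [Tree [List [List q] and q]]]
  [Atom [Atom [Tree [List [List q] and q]]] or [Tree [Tree [List q]] and [List q]]]
  [Atom [Atom [Tree [Tree [List q]] and [List q]]] or [Tree [List [List q] and q]]]
  [Atom [Atom [Tree [Tree [List q]] and [List q]]] or [Tree [Tree [List q]] and [List q]]]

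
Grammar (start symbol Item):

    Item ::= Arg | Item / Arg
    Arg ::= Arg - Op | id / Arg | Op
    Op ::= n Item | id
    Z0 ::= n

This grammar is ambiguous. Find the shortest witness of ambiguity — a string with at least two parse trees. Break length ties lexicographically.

length 1: no string has ≥2 trees
length 2: no string has ≥2 trees
length 3: id / id has 2 parse trees

Two derivations of id / id:
  Item ⇒ Arg ⇒ id / Arg ⇒ id / Op ⇒ id / id
  Item ⇒ Item / Arg ⇒ Arg / Arg ⇒ Op / Arg ⇒ id / Arg ⇒ id / Op ⇒ id / id

id / id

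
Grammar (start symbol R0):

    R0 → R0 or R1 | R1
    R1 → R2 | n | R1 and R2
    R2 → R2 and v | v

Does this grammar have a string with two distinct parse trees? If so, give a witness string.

Witness: v and v

Derivation 1: R0 ⇒ R1 ⇒ R2 ⇒ R2 and v ⇒ v and v
Derivation 2: R0 ⇒ R1 ⇒ R1 and R2 ⇒ R2 and R2 ⇒ v and R2 ⇒ v and v

Two distinct leftmost derivations for the same string.

Ambiguous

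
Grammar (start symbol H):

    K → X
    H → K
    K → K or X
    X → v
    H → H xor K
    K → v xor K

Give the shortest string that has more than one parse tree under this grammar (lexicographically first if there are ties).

length 1: no string has ≥2 trees
length 3: v xor v has 2 parse trees

Two derivations of v xor v:
  H ⇒ K ⇒ v xor K ⇒ v xor X ⇒ v xor v
  H ⇒ H xor K ⇒ K xor K ⇒ X xor K ⇒ v xor K ⇒ v xor X ⇒ v xor v

v xor v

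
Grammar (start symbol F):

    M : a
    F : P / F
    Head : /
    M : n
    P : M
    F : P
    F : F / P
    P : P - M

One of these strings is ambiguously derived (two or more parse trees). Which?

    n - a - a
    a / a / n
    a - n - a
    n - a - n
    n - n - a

a / a / n

n - a - a: 1 tree
a / a / n: 4 trees
a - n - a: 1 tree
n - a - n: 1 tree
n - n - a: 1 tree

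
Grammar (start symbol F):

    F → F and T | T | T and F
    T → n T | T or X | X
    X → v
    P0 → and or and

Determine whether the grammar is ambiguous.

Witness: v and v

Derivation 1: F ⇒ F and T ⇒ T and T ⇒ X and T ⇒ v and T ⇒ v and X ⇒ v and v
Derivation 2: F ⇒ T and F ⇒ X and F ⇒ v and F ⇒ v and T ⇒ v and X ⇒ v and v

Two distinct leftmost derivations for the same string.

Ambiguous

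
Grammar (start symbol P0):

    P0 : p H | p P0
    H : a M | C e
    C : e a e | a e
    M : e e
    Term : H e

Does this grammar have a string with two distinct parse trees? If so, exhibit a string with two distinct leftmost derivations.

Witness: p a e e

Derivation 1: P0 ⇒ p H ⇒ p a M ⇒ p a e e
Derivation 2: P0 ⇒ p H ⇒ p C e ⇒ p a e e

Two distinct leftmost derivations for the same string.

Ambiguous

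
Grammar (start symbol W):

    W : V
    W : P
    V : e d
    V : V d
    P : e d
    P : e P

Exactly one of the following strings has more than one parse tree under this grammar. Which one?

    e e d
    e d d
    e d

e d

e e d: 1 tree
e d d: 1 tree
e d: 2 trees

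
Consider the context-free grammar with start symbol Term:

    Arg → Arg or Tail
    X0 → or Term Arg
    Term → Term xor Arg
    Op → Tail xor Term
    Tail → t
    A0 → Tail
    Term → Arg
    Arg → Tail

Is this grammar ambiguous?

Unambiguous

(A0, Op, X0 are unreachable from Term, so their rules don't affect L(Term).) The grammar is stratified — Term handles 'xor' (left-recursive), Arg handles 'or', Tail atoms. Each operator has a fixed associativity and precedence level, so every string has one parse.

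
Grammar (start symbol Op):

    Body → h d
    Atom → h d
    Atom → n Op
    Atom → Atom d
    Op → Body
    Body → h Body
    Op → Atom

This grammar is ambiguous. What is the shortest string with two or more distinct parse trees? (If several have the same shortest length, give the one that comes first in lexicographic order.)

length 2: h d has 2 parse trees

Two derivations of h d:
  Op ⇒ Body ⇒ h d
  Op ⇒ Atom ⇒ h d

h d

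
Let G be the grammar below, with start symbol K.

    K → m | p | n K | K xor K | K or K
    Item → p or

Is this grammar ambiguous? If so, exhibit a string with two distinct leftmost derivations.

Ambiguous

Witness: n m or m

Derivation 1: K ⇒ n K ⇒ n K or K ⇒ n m or K ⇒ n m or m
Derivation 2: K ⇒ K or K ⇒ n K or K ⇒ n m or K ⇒ n m or m

Two distinct leftmost derivations for the same string.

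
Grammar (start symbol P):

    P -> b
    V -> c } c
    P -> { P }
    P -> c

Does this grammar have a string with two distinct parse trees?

(V is unreachable from P, so its rules don't affect L(P).) Each string is a nest of matched brackets around a single atom. An opening bracket forces the recursive rule; an atom forces the base rule.

Unambiguous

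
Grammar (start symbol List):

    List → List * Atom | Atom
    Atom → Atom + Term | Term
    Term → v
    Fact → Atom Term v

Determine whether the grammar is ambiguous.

(Fact is unreachable from List, so its rules don't affect L(List).) This is a standard precedence ladder (List over Atom over Term), with each level left-recursive on its own operator ('*' at List, '+' at Atom). That structure is LR(1), hence unambiguous.

Unambiguous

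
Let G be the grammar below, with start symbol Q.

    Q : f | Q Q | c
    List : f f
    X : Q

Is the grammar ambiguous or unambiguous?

Ambiguous

Witness: c c c

Derivation 1: Q ⇒ Q Q ⇒ Q Q Q ⇒ c Q Q ⇒ c c Q ⇒ c c c
Derivation 2: Q ⇒ Q Q ⇒ c Q ⇒ c Q Q ⇒ c c Q ⇒ c c c

Two distinct leftmost derivations for the same string.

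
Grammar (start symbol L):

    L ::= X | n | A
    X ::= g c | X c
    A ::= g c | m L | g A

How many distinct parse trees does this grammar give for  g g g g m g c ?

2

Parse trees for g g g g m g c:
  [L [A g [A g [A g [A g [A m [L [X g c]]]]]]]]
  [L [A g [A g [A g [A g [A m [L [A g c]]]]]]]]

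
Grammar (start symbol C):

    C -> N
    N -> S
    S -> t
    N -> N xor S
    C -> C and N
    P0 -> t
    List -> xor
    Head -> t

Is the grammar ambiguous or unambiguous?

Unambiguous

Only C, N, S are reachable from C; ignoring the rest: The grammar is stratified — C handles 'and' (left-recursive), N handles 'xor', S atoms. Each operator has a fixed associativity and precedence level, so every string has one parse.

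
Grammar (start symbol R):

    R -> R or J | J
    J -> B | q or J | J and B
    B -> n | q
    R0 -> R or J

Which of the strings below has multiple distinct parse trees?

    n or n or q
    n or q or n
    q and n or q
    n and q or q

n or q or n

n or n or q: 1 tree
n or q or n: 2 trees
q and n or q: 1 tree
n and q or q: 1 tree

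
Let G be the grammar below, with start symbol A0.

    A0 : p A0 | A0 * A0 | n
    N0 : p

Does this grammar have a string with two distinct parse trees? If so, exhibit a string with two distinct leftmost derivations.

Witness: p n * n

Derivation 1: A0 ⇒ p A0 ⇒ p A0 * A0 ⇒ p n * A0 ⇒ p n * n
Derivation 2: A0 ⇒ A0 * A0 ⇒ p A0 * A0 ⇒ p n * A0 ⇒ p n * n

Two distinct leftmost derivations for the same string.

Ambiguous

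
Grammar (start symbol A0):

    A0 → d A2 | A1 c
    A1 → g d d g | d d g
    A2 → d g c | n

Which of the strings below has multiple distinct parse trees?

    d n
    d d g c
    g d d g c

d d g c

d n: 1 tree
d d g c: 2 trees
g d d g c: 1 tree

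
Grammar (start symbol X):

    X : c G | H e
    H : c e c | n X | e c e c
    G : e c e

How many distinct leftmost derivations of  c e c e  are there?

Parse trees for c e c e:
  [X c [G e c e]]
  [X [H c e c] e]

2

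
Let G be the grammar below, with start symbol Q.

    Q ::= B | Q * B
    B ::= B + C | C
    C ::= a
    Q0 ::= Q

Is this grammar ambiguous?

Unambiguous

Only Q, B, C are reachable from Q; ignoring the rest: The grammar is stratified — Q handles '*' (left-recursive), B handles '+', C atoms. Each operator has a fixed associativity and precedence level, so every string has one parse.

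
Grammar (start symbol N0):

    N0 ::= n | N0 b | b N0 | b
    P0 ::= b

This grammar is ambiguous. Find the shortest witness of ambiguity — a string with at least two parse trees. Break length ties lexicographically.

b b

length 1: no string has ≥2 trees
length 2: b b has 2 parse trees

Two derivations of b b:
  N0 ⇒ N0 b ⇒ b b
  N0 ⇒ b N0 ⇒ b b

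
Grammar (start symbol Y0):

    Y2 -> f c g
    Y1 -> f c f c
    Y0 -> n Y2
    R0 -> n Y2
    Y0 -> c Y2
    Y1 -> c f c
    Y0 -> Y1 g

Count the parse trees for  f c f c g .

1

Parse trees for f c f c g:
  [Y0 [Y1 f c f c] g]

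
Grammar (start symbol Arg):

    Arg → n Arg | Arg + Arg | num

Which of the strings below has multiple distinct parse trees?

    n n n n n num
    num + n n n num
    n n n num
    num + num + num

n n n n n num: 1 tree
num + n n n num: 1 tree
n n n num: 1 tree
num + num + num: 2 trees

num + num + num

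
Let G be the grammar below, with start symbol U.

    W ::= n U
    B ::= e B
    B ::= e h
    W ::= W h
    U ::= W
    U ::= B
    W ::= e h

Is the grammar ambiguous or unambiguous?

Witness: e h

Derivation 1: U ⇒ W ⇒ e h
Derivation 2: U ⇒ B ⇒ e h

Two distinct leftmost derivations for the same string.

Ambiguous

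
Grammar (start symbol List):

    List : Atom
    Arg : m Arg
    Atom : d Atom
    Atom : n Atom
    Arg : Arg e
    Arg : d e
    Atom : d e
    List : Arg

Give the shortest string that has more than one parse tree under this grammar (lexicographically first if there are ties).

d e

length 2: d e has 2 parse trees

Two derivations of d e:
  List ⇒ Atom ⇒ d e
  List ⇒ Arg ⇒ d e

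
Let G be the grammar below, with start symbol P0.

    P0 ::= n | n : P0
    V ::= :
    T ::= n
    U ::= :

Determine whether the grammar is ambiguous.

Unambiguous

Only P0 is reachable from P0; ignoring the rest: Right-recursive list with a separator: after each atom, whether the separator follows determines the rule. One parse per string.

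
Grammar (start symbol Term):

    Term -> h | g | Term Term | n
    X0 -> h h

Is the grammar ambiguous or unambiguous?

Ambiguous

Witness: g g g

Derivation 1: Term ⇒ Term Term ⇒ g Term ⇒ g Term Term ⇒ g g Term ⇒ g g g
Derivation 2: Term ⇒ Term Term ⇒ Term Term Term ⇒ g Term Term ⇒ g g Term ⇒ g g g

Two distinct leftmost derivations for the same string.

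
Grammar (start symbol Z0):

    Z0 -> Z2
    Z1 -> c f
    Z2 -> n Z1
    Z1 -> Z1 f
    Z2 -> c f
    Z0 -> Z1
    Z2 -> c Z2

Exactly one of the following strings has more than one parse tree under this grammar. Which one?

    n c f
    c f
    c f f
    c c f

c f

n c f: 1 tree
c f: 2 trees
c f f: 1 tree
c c f: 1 tree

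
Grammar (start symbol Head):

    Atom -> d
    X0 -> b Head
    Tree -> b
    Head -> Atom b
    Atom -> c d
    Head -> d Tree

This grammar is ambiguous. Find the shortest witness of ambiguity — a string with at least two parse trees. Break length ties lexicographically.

d b

length 2: d b has 2 parse trees

Two derivations of d b:
  Head ⇒ Atom b ⇒ d b
  Head ⇒ d Tree ⇒ d b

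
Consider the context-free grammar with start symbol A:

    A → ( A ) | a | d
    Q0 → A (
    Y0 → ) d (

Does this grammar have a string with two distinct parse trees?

Unambiguous

Only A is reachable from A; ignoring the rest: Each string is a nest of matched brackets around a single atom. An opening bracket forces the recursive rule; an atom forces the base rule.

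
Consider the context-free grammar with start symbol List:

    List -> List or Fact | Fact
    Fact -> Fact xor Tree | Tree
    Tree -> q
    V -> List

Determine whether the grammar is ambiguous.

Only List, Fact, Tree are reachable from List; ignoring the rest: This is a standard precedence ladder (List over Fact over Tree), with each level left-recursive on its own operator ('or' at List, 'xor' at Fact). That structure is LR(1), hence unambiguous.

Unambiguous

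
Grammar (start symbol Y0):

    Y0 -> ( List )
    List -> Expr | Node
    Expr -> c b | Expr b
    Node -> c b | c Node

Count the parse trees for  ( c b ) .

2

Parse trees for ( c b ):
  [Y0 ( [List [Expr c b]] )]
  [Y0 ( [List [Node c b]] )]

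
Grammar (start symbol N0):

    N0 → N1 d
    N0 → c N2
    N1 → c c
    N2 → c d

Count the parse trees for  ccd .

2

Parse trees for ccd:
  [N0 [N1 c c] d]
  [N0 c [N2 c d]]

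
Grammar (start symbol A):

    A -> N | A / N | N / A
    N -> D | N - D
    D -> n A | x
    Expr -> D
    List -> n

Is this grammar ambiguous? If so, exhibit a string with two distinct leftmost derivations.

Ambiguous

Witness: x / x

Derivation 1: A ⇒ A / N ⇒ N / N ⇒ D / N ⇒ x / N ⇒ x / D ⇒ x / x
Derivation 2: A ⇒ N / A ⇒ D / A ⇒ x / A ⇒ x / N ⇒ x / D ⇒ x / x

Two distinct leftmost derivations for the same string.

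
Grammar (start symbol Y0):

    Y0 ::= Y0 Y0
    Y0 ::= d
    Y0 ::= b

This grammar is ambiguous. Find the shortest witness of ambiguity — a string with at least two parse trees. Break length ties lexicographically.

length 1: no string has ≥2 trees
length 2: no string has ≥2 trees
length 3: b b b has 2 parse trees

Two derivations of b b b:
  Y0 ⇒ Y0 Y0 ⇒ Y0 Y0 Y0 ⇒ b Y0 Y0 ⇒ b b Y0 ⇒ b b b
  Y0 ⇒ Y0 Y0 ⇒ b Y0 ⇒ b Y0 Y0 ⇒ b b Y0 ⇒ b b b

b b b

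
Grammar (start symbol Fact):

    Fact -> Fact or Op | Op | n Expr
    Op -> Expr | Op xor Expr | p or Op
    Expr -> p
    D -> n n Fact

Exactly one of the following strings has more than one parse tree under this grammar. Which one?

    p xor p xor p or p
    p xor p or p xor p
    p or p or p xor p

p xor p xor p or p: 1 tree
p xor p or p xor p: 1 tree
p or p or p xor p: 7 trees

p or p or p xor p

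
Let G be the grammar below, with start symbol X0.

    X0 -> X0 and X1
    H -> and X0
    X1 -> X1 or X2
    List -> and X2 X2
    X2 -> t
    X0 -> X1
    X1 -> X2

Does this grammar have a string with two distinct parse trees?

Unambiguous

Only X0, X1, X2 are reachable from X0; ignoring the rest: The grammar is stratified — X0 handles 'and' (left-recursive), X1 handles 'or', X2 atoms. Each operator has a fixed associativity and precedence level, so every string has one parse.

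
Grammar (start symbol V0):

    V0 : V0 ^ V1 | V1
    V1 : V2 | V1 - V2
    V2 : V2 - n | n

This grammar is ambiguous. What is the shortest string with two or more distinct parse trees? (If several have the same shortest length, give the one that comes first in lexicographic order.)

n - n

length 1: no string has ≥2 trees
length 3: n - n has 2 parse trees

Two derivations of n - n:
  V0 ⇒ V1 ⇒ V2 ⇒ V2 - n ⇒ n - n
  V0 ⇒ V1 ⇒ V1 - V2 ⇒ V2 - V2 ⇒ n - V2 ⇒ n - n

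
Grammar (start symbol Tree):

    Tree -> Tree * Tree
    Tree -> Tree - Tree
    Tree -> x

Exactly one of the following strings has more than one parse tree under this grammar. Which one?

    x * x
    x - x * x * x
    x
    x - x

x - x * x * x

x * x: 1 tree
x - x * x * x: 5 trees
x: 1 tree
x - x: 1 tree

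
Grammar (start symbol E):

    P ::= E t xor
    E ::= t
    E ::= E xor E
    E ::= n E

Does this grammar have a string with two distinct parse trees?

Ambiguous

Witness: n t xor t

Derivation 1: E ⇒ E xor E ⇒ n E xor E ⇒ n t xor E ⇒ n t xor t
Derivation 2: E ⇒ n E ⇒ n E xor E ⇒ n t xor E ⇒ n t xor t

Two distinct leftmost derivations for the same string.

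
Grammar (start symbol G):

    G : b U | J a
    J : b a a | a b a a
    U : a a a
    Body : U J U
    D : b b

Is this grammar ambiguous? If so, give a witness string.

Witness: b a a a

Derivation 1: G ⇒ b U ⇒ b a a a
Derivation 2: G ⇒ J a ⇒ b a a a

Two distinct leftmost derivations for the same string.

Ambiguous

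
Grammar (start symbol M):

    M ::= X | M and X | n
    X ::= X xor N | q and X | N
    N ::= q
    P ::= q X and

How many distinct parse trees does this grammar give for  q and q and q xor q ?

7

Parse trees for q and q and q xor q:
  [M [X [X q and [X q and [X [N q]]]] xor [N q]]]
  [M [X q and [X [X q and [X [N q]]] xor [N q]]]]
  [M [X q and [X q and [X [X [N q]] xor [N q]]]]]
  [M [M [X [N q]]] and [X [X q and [X [N q]]] xor [N q]]]
  [M [M [X [N q]]] and [X q and [X [X [N q]] xor [N q]]]]
  [M [M [X q and [X [N q]]]] and [X [X [N q]] xor [N q]]]
  [M [M [M [X [N q]]] and [X [N q]]] and [X [X [N q]] xor [N q]]]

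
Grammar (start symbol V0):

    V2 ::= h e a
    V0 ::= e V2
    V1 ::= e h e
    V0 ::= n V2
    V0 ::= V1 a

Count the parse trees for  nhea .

Parse trees for nhea:
  [V0 n [V2 h e a]]

1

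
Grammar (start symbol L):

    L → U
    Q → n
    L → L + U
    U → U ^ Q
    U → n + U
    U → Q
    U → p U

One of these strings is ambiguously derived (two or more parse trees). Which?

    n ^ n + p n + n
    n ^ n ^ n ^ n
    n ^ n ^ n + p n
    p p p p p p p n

n ^ n + p n + n: 2 trees
n ^ n ^ n ^ n: 1 tree
n ^ n ^ n + p n: 1 tree
p p p p p p p n: 1 tree

n ^ n + p n + n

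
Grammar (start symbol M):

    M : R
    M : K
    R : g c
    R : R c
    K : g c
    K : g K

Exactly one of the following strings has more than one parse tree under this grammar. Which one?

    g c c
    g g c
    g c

g c c: 1 tree
g g c: 1 tree
g c: 2 trees

g c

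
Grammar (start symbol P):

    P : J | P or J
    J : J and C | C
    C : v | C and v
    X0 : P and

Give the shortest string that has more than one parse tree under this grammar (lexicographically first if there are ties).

v and v

length 1: no string has ≥2 trees
length 3: v and v has 2 parse trees

Two derivations of v and v:
  P ⇒ J ⇒ J and C ⇒ C and C ⇒ v and C ⇒ v and v
  P ⇒ J ⇒ C ⇒ C and v ⇒ v and v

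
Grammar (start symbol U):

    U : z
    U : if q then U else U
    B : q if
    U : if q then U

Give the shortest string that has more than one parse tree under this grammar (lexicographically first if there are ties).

if q then if q then z else z

length 1: no string has ≥2 trees
length 4: no string has ≥2 trees
length 6: no string has ≥2 trees
length 7: no string has ≥2 trees
length 9: if q then if q then z else z has 2 parse trees

Two derivations of if q then if q then z else z:
  U ⇒ if q then U else U ⇒ if q then if q then U else U ⇒ if q then if q then z else U ⇒ if q then if q then z else z
  U ⇒ if q then U ⇒ if q then if q then U else U ⇒ if q then if q then z else U ⇒ if q then if q then z else z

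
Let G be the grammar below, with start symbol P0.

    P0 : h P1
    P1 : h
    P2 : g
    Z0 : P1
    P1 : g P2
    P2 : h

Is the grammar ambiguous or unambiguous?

Unambiguous

Only P0, P1, P2 are reachable from P0; ignoring the rest: The reachable rules are right-linear with at most one rule per (nonterminal, next-terminal) pair. Each input token forces the next rule, so parsing is deterministic.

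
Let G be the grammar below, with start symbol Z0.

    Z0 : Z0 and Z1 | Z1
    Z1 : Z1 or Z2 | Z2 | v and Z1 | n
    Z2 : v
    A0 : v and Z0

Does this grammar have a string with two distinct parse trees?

Ambiguous

Witness: v and n

Derivation 1: Z0 ⇒ Z0 and Z1 ⇒ Z1 and Z1 ⇒ Z2 and Z1 ⇒ v and Z1 ⇒ v and n
Derivation 2: Z0 ⇒ Z1 ⇒ v and Z1 ⇒ v and n

Two distinct leftmost derivations for the same string.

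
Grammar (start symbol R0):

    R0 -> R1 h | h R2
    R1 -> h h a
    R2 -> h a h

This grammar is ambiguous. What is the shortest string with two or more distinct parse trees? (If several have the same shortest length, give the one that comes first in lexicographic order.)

length 4: h h a h has 2 parse trees

Two derivations of h h a h:
  R0 ⇒ R1 h ⇒ h h a h
  R0 ⇒ h R2 ⇒ h h a h

h h a h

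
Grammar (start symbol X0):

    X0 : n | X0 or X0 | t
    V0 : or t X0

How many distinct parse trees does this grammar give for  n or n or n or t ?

5

Parse trees for n or n or n or t:
  [X0 [X0 n] or [X0 [X0 n] or [X0 [X0 n] or [X0 t]]]]
  [X0 [X0 n] or [X0 [X0 [X0 n] or [X0 n]] or [X0 t]]]
  [X0 [X0 [X0 n] or [X0 n]] or [X0 [X0 n] or [X0 t]]]
  [X0 [X0 [X0 n] or [X0 [X0 n] or [X0 n]]] or [X0 t]]
  [X0 [X0 [X0 [X0 n] or [X0 n]] or [X0 n]] or [X0 t]]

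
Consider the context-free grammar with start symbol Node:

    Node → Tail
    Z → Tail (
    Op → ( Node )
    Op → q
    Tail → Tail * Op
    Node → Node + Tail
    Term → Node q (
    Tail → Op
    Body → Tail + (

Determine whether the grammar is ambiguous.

Unambiguous

Only Node, Tail, Op are reachable from Node; ignoring the rest: Node → Node + Tail | Tail  ;  Tail → Tail * Op | Op  — a left-associative chain with Op at the bottom. Each string factors uniquely by precedence.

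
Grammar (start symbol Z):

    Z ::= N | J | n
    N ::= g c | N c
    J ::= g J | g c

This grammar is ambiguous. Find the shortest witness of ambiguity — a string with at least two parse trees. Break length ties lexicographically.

length 1: no string has ≥2 trees
length 2: g c has 2 parse trees

Two derivations of g c:
  Z ⇒ N ⇒ g c
  Z ⇒ J ⇒ g c

g c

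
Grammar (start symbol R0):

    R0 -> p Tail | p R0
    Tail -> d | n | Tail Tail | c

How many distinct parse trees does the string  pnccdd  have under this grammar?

14

Parse trees for pnccdd (showing first 6 of 14):
  [R0 p [Tail [Tail n] [Tail [Tail c] [Tail [Tail c] [Tail [Tail d] [Tail d]]]]]]
  [R0 p [Tail [Tail n] [Tail [Tail c] [Tail [Tail [Tail c] [Tail d]] [Tail d]]]]]
  [R0 p [Tail [Tail n] [Tail [Tail [Tail c] [Tail c]] [Tail [Tail d] [Tail d]]]]]
  [R0 p [Tail [Tail n] [Tail [Tail [Tail c] [Tail [Tail c] [Tail d]]] [Tail d]]]]
  [R0 p [Tail [Tail n] [Tail [Tail [Tail [Tail c] [Tail c]] [Tail d]] [Tail d]]]]
  [R0 p [Tail [Tail [Tail n] [Tail c]] [Tail [Tail c] [Tail [Tail d] [Tail d]]]]]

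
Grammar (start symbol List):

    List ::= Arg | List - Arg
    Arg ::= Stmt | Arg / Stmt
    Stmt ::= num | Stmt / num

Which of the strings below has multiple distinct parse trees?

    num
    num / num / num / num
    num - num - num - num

num / num / num / num

num: 1 tree
num / num / num / num: 8 trees
num - num - num - num: 1 tree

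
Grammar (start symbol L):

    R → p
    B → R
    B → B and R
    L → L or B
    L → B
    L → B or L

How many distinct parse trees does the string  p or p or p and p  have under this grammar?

Parse trees for p or p or p and p:
  [L [L [L [B [R p]]] or [B [R p]]] or [B [B [R p]] and [R p]]]
  [L [L [B [R p]] or [L [B [R p]]]] or [B [B [R p]] and [R p]]]
  [L [B [R p]] or [L [L [B [R p]]] or [B [B [R p]] and [R p]]]]
  [L [B [R p]] or [L [B [R p]] or [L [B [B [R p]] and [R p]]]]]

4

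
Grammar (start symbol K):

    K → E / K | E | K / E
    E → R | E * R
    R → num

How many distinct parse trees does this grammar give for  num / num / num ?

Parse trees for num / num / num:
  [K [E [R num]] / [K [E [R num]] / [K [E [R num]]]]]
  [K [E [R num]] / [K [K [E [R num]]] / [E [R num]]]]
  [K [K [E [R num]] / [K [E [R num]]]] / [E [R num]]]
  [K [K [K [E [R num]]] / [E [R num]]] / [E [R num]]]

4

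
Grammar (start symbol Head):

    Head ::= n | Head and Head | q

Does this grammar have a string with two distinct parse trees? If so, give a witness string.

Witness: n and n and n

Derivation 1: Head ⇒ Head and Head ⇒ n and Head ⇒ n and Head and Head ⇒ n and n and Head ⇒ n and n and n
Derivation 2: Head ⇒ Head and Head ⇒ Head and Head and Head ⇒ n and Head and Head ⇒ n and n and Head ⇒ n and n and n

Two distinct leftmost derivations for the same string.

Ambiguous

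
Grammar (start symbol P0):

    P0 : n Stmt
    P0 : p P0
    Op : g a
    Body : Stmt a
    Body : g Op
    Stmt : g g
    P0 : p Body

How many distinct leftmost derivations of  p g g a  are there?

Parse trees for p g g a:
  [P0 p [Body [Stmt g g] a]]
  [P0 p [Body g [Op g a]]]

2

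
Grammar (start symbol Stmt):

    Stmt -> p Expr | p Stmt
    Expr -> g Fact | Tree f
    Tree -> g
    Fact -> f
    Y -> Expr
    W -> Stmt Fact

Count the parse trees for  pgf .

Parse trees for pgf:
  [Stmt p [Expr g [Fact f]]]
  [Stmt p [Expr [Tree g] f]]

2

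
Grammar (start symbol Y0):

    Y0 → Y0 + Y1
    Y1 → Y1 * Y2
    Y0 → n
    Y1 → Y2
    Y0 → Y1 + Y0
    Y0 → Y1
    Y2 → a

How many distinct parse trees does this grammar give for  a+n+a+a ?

3

Parse trees for a+n+a+a:
  [Y0 [Y0 [Y0 [Y1 [Y2 a]] + [Y0 n]] + [Y1 [Y2 a]]] + [Y1 [Y2 a]]]
  [Y0 [Y0 [Y1 [Y2 a]] + [Y0 [Y0 n] + [Y1 [Y2 a]]]] + [Y1 [Y2 a]]]
  [Y0 [Y1 [Y2 a]] + [Y0 [Y0 [Y0 n] + [Y1 [Y2 a]]] + [Y1 [Y2 a]]]]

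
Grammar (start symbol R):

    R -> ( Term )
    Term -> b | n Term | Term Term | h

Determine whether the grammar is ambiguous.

Witness: ( b b b )

Derivation 1: R ⇒ ( Term ) ⇒ ( Term Term ) ⇒ ( b Term ) ⇒ ( b Term Term ) ⇒ ( b b Term ) ⇒ ( b b b )
Derivation 2: R ⇒ ( Term ) ⇒ ( Term Term ) ⇒ ( Term Term Term ) ⇒ ( b Term Term ) ⇒ ( b b Term ) ⇒ ( b b b )

Two distinct leftmost derivations for the same string.

Ambiguous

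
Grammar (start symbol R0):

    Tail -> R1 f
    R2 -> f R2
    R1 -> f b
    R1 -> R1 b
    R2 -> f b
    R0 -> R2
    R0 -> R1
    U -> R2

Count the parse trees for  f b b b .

1

Parse trees for f b b b:
  [R0 [R1 [R1 [R1 f b] b] b]]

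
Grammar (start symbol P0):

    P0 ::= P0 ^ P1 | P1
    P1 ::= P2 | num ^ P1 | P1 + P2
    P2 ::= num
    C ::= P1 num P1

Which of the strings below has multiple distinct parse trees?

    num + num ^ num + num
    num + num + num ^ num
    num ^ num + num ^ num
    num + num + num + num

num ^ num + num ^ num

num + num ^ num + num: 1 tree
num + num + num ^ num: 1 tree
num ^ num + num ^ num: 3 trees
num + num + num + num: 1 tree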